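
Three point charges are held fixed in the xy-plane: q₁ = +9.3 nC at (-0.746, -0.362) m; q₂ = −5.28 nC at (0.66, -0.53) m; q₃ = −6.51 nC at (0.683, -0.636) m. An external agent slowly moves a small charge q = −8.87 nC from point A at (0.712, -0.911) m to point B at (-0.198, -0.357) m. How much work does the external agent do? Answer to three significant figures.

-2.81×10⁻⁶ J

For quasistatic motion the external work equals the change in potential energy: W_ext = qΔV = q(V_B − V_A).
At A: distances to the source charges are 1.56 m, 0.385 m, 0.277 m; V_A = Σ kqᵢ/rᵢ = -281 V.
At B: distances to the source charges are 0.548 m, 0.875 m, 0.924 m; V_B = Σ kqᵢ/rᵢ = 35.0 V.
ΔV = V_B − V_A = 316 V.
W_ext = qΔV = (-8.87×10⁻⁹ C)(316 V) = -2.81×10⁻⁶ J.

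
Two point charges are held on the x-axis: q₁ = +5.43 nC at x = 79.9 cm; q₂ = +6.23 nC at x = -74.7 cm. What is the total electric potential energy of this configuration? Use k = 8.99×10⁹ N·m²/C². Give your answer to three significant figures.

The work to assemble the configuration equals its total potential energy, U = Σ kqᵢqⱼ/rᵢⱼ over all pairs.
Pair separations: r₁₂ = 1.55 m.
U = (1.97×10⁻⁷) = 1.97×10⁻⁷ J.

1.97×10⁻⁷ J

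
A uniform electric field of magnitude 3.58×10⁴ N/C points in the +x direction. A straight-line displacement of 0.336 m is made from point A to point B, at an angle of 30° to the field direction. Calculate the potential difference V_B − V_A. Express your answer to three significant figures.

-1.04×10⁴ V

Only the component of displacement along E changes the potential: ΔV = −E·d·cosθ.
ΔV = −(3.58×10⁴ V/m)(0.336 m)cos30° = -1.04×10⁴ V.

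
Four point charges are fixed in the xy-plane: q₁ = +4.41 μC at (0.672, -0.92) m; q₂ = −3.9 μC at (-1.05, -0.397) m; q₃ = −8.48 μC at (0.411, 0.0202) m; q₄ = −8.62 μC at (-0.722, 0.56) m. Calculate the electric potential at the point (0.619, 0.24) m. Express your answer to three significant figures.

-2.94×10⁵ V

Electric potential is a scalar, so the contributions from each charge add algebraically: V = Σ kqᵢ/rᵢ.
Distances from the field point to each charge: r₁ = 1.16 m, r₂ = 1.79 m, r₃ = 0.303 m, r₄ = 1.38 m.
V = k[(4.41×10⁻⁶)/(1.16) + (-3.90×10⁻⁶)/(1.79) + (-8.48×10⁻⁶)/(0.303) + (-8.62×10⁻⁶)/(1.38)] = -2.94×10⁵ V.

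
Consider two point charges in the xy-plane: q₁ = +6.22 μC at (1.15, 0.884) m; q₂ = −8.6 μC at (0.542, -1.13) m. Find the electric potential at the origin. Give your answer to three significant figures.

-2.31×10⁴ V

Electric potential is a scalar, so the contributions from each charge add algebraically: V = Σ kqᵢ/rᵢ.
Distances from the field point to each charge: r₁ = 1.45 m, r₂ = 1.25 m.
V = k[(6.22×10⁻⁶)/(1.45) + (-8.60×10⁻⁶)/(1.25)] = -2.31×10⁴ V.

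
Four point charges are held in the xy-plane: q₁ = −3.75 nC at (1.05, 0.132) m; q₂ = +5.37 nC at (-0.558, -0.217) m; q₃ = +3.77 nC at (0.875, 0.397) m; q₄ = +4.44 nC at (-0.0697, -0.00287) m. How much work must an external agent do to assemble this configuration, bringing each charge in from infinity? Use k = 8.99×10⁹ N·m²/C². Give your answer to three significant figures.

The assembly work is the sum of pairwise potential energies, U = Σ_{i<j} kqᵢqⱼ/rᵢⱼ.
Pair separations: r₁₂ = 1.65 m, r₁₃ = 0.318 m, r₁₄ = 1.13 m, r₂₃ = 1.56 m, r₂₄ = 0.533 m, r₃₄ = 1.03 m.
Summing all 6 pair terms gives U = 2.25×10⁻⁸ J.

2.25×10⁻⁸ J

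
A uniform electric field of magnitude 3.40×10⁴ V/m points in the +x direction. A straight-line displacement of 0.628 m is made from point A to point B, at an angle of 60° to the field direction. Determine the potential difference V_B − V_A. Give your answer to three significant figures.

Only the component of displacement along E changes the potential: ΔV = −E·d·cosθ.
ΔV = −(3.40×10⁴ V/m)(0.628 m)cos60° = -1.07×10⁴ V.

-1.07×10⁴ V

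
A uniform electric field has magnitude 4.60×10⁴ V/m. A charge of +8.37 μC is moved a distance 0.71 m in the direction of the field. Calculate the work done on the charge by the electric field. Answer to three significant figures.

0.273 J

The potential change for a displacement 0.71 m in the direction of the field is ΔV = −Ed = -3.27×10⁴ V.
W_field = −qΔV = 0.273 J.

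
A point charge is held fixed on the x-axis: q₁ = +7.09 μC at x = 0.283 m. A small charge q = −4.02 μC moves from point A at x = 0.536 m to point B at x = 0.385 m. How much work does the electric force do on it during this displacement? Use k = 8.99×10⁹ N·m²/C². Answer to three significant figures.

1.50 J

The work done by the electric force is W_field = −ΔU = −q(V_B − V_A) = q(V_A − V_B).
At A: distance to the source charge is 0.253 m; V_A = kq₁/r = 2.52×10⁵ V.
At B: distance to the source charge is 0.102 m; V_B = kq₁/r = 6.25×10⁵ V.
ΔV = V_B − V_A = 3.73×10⁵ V.
W_field = −qΔV = −(-4.02×10⁻⁶ C)(3.73×10⁵ V) = 1.50 J.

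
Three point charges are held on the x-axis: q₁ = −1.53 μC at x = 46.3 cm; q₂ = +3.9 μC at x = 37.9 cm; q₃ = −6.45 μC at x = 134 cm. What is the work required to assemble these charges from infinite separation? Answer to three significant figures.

The work to assemble the configuration equals its total potential energy, U = Σ kqᵢqⱼ/rᵢⱼ over all pairs.
Pair separations: r₁₂ = 0.0840 m, r₁₃ = 0.877 m, r₂₃ = 0.961 m.
U = (-0.639) + (0.101) + (-0.235) = -0.773 J.

-0.773 J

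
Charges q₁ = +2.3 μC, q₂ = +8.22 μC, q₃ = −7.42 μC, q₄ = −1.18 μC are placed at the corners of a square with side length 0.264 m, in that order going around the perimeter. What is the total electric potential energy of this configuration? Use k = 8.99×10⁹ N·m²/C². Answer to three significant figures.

The assembly work is the sum of pairwise potential energies, U = Σ_{i<j} kqᵢqⱼ/rᵢⱼ.
The four side pairs have separation 0.264 m and the two diagonal pairs 0.373 m.
Summing all 6 pair terms gives U = -1.87 J.

-1.87 J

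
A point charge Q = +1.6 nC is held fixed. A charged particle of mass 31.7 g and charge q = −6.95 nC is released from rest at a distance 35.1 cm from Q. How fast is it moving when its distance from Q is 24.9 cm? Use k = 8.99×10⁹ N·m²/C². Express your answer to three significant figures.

2.71×10⁻³ m/s

Only the electrostatic force acts, so mechanical energy is conserved: ½mv² = U₁ − U₂ = kQq(1/r₁ − 1/r₂).
U₁ − U₂ = (8.99×10⁹ N·m²/C²)(1.60×10⁻⁹ C)(-6.95×10⁻⁹ C)(1/0.351 − 1/0.249) = 1.17×10⁻⁷ J.
v = √(2·1.17×10⁻⁷/0.0317) = 2.71×10⁻³ m/s.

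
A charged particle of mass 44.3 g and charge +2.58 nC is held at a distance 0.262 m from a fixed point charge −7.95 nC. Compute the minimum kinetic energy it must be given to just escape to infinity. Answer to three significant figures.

7.04×10⁻⁷ J

To just escape, total mechanical energy must reach zero at infinity: ½mv²_min + U = 0, so ½mv²_min = −U = |kQq|/r.
|U| = |kQq|/r = (8.99×10⁹ N·m²/C²)(7.95×10⁻⁹)(2.58×10⁻⁹)/(0.262) = 7.04×10⁻⁷ J.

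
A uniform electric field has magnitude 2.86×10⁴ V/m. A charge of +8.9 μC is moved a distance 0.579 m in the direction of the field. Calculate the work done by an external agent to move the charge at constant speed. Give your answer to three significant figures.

-0.147 J

The potential change for a displacement 0.579 m in the direction of the field is ΔV = −Ed = -1.66×10⁴ V.
W_ext = qΔV = -0.147 J.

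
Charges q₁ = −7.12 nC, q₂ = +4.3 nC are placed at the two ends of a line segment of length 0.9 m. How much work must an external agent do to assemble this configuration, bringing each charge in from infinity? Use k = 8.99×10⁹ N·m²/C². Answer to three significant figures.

-3.06×10⁻⁷ J

The assembly work is the sum of pairwise potential energies, U = Σ_{i<j} kqᵢqⱼ/rᵢⱼ.
The separation is r = 0.900 m.
U = (-3.06×10⁻⁷) = -3.06×10⁻⁷ J.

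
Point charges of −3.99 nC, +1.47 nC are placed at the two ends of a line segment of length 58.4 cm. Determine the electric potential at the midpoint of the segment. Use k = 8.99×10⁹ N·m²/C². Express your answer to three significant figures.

The total potential is the scalar sum of each charge's contribution, V = Σ kqᵢ/rᵢ.
Each charge is 0.292 m from the midpoint.
V = k[(-3.99×10⁻⁹)/(0.292) + (1.47×10⁻⁹)/(0.292)] = -77.6 V.

-77.6 V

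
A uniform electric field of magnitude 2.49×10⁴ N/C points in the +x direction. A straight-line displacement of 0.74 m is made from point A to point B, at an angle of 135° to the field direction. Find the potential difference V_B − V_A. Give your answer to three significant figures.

1.30×10⁴ V

Only the component of displacement along E changes the potential: ΔV = −E·d·cosθ.
ΔV = −(2.49×10⁴ V/m)(0.740 m)cos135° = 1.30×10⁴ V.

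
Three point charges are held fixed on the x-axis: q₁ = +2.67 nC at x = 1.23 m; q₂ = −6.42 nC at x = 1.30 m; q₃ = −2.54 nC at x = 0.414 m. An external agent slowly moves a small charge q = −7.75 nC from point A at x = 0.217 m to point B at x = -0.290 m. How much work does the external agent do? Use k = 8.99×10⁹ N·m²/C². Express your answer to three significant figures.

For quasistatic motion the external work equals the change in potential energy: W_ext = qΔV = q(V_B − V_A).
At A: distances to the source charges are 1.01 m, 1.08 m, 0.197 m; V_A = Σ kqᵢ/rᵢ = -146 V.
At B: distances to the source charges are 1.52 m, 1.59 m, 0.704 m; V_B = Σ kqᵢ/rᵢ = -52.9 V.
ΔV = V_B − V_A = 92.6 V.
W_ext = qΔV = (-7.75×10⁻⁹ C)(92.6 V) = -7.17×10⁻⁷ J.

-7.17×10⁻⁷ J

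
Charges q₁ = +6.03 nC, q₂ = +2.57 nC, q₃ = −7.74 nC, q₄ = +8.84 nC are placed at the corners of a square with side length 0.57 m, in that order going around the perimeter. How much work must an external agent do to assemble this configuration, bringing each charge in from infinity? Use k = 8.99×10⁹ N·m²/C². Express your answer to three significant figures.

The work to assemble the configuration equals its total potential energy, U = Σ kqᵢqⱼ/rᵢⱼ over all pairs.
The four side pairs have separation 0.570 m and the two diagonal pairs 0.806 m.
Summing all 6 pair terms gives U = -5.75×10⁻⁷ J.

-5.75×10⁻⁷ J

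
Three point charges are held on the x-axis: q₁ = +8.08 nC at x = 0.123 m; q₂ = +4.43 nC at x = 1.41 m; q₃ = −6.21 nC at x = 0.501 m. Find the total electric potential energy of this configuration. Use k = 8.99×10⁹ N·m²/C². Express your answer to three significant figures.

-1.22×10⁻⁶ J

The work to assemble the configuration equals its total potential energy, U = Σ kqᵢqⱼ/rᵢⱼ over all pairs.
Pair separations: r₁₂ = 1.29 m, r₁₃ = 0.378 m, r₂₃ = 0.909 m.
U = (2.50×10⁻⁷) + (-1.19×10⁻⁶) + (-2.72×10⁻⁷) = -1.22×10⁻⁶ J.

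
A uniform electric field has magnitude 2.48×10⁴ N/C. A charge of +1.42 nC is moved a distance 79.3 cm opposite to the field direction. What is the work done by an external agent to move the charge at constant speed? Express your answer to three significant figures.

2.79×10⁻⁵ J

The potential change for a displacement 79.3 cm opposite to the field direction is ΔV = +Ed = 1.97×10⁴ V.
W_ext = qΔV = 2.79×10⁻⁵ J.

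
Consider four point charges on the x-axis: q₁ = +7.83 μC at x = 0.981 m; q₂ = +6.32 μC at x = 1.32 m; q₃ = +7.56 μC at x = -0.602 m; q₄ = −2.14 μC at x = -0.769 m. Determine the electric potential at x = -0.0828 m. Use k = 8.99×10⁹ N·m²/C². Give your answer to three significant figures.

2.10×10⁵ V

The total potential is the scalar sum of each charge's contribution, V = Σ kqᵢ/rᵢ.
Distances from the field point to each charge: r₁ = 1.06 m, r₂ = 1.40 m, r₃ = 0.519 m, r₄ = 0.686 m.
V = k[(7.83×10⁻⁶)/(1.06) + (6.32×10⁻⁶)/(1.40) + (7.56×10⁻⁶)/(0.519) + (-2.14×10⁻⁶)/(0.686)] = 2.10×10⁵ V.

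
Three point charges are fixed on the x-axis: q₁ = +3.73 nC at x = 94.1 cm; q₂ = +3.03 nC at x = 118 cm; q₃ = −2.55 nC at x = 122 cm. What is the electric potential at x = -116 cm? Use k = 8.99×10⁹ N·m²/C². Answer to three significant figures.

The total potential is the scalar sum of each charge's contribution, V = Σ kqᵢ/rᵢ.
Distances from the field point to each charge: r₁ = 2.10 m, r₂ = 2.34 m, r₃ = 2.38 m.
V = k[(3.73×10⁻⁹)/(2.10) + (3.03×10⁻⁹)/(2.34) + (-2.55×10⁻⁹)/(2.38)] = 18.0 V.

18.0 V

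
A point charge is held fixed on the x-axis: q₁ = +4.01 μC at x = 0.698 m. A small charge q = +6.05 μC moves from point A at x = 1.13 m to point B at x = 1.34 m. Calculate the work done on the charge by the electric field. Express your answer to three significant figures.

0.165 J

The work done by the electric force is W_field = −ΔU = −q(V_B − V_A) = q(V_A − V_B).
At A: distance to the source charge is 0.432 m; V_A = kq₁/r = 8.34×10⁴ V.
At B: distance to the source charge is 0.642 m; V_B = kq₁/r = 5.62×10⁴ V.
ΔV = V_B − V_A = -2.73×10⁴ V.
W_field = −qΔV = −(6.05×10⁻⁶ C)(-2.73×10⁴ V) = 0.165 J.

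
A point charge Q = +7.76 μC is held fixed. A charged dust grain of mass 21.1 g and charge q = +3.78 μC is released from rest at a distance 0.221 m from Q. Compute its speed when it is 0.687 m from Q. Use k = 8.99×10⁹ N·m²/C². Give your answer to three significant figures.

Only the electrostatic force acts, so mechanical energy is conserved: ½mv² = U₁ − U₂ = kQq(1/r₁ − 1/r₂).
U₁ − U₂ = (8.99×10⁹ N·m²/C²)(7.76×10⁻⁶ C)(3.78×10⁻⁶ C)(1/0.221 − 1/0.687) = 0.809 J.
v = √(2·0.809/0.0211) = 8.76 m/s.

8.76 m/s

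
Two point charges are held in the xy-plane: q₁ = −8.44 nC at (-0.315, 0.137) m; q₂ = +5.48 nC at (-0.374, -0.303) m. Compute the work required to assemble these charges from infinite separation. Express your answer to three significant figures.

The assembly work is the sum of pairwise potential energies, U = Σ_{i<j} kqᵢqⱼ/rᵢⱼ.
Pair separations: r₁₂ = 0.444 m.
U = (-9.37×10⁻⁷) = -9.37×10⁻⁷ J.

-9.37×10⁻⁷ J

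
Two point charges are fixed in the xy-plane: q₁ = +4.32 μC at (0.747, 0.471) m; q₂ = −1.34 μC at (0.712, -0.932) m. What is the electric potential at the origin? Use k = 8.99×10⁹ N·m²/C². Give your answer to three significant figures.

3.37×10⁴ V

Electric potential is a scalar, so the contributions from each charge add algebraically: V = Σ kqᵢ/rᵢ.
Distances from the field point to each charge: r₁ = 0.883 m, r₂ = 1.17 m.
V = k[(4.32×10⁻⁶)/(0.883) + (-1.34×10⁻⁶)/(1.17)] = 3.37×10⁴ V.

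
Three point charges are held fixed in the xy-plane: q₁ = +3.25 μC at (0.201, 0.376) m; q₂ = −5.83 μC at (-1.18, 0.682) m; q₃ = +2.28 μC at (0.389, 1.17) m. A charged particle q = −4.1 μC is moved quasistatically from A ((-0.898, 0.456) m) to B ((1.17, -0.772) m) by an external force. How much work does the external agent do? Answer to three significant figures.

-0.471 J

For quasistatic motion the external work equals the change in potential energy: W_ext = qΔV = q(V_B − V_A).
At A: distances to the source charges are 1.10 m, 0.361 m, 1.47 m; V_A = Σ kqᵢ/rᵢ = -1.05×10⁵ V.
At B: distances to the source charges are 1.50 m, 2.76 m, 2.09 m; V_B = Σ kqᵢ/rᵢ = 1.03×10⁴ V.
ΔV = V_B − V_A = 1.15×10⁵ V.
W_ext = qΔV = (-4.10×10⁻⁶ C)(1.15×10⁵ V) = -0.471 J.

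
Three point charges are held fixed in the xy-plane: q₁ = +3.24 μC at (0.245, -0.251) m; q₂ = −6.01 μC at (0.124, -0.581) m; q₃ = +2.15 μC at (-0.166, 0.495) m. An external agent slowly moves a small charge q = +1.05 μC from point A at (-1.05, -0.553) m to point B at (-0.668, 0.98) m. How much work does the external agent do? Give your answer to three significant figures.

For quasistatic motion the external work equals the change in potential energy: W_ext = qΔV = q(V_B − V_A).
At A: distances to the source charges are 1.33 m, 1.17 m, 1.37 m; V_A = Σ kqᵢ/rᵢ = -1.00×10⁴ V.
At B: distances to the source charges are 1.53 m, 1.75 m, 0.698 m; V_B = Σ kqᵢ/rᵢ = 1.58×10⁴ V.
ΔV = V_B − V_A = 2.58×10⁴ V.
W_ext = qΔV = (1.05×10⁻⁶ C)(2.58×10⁴ V) = 0.0271 J.

0.0271 J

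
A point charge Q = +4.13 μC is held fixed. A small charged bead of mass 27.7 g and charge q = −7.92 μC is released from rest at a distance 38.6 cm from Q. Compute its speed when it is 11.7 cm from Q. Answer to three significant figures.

11.2 m/s

Only the electrostatic force acts, so mechanical energy is conserved: ½mv² = U₁ − U₂ = kQq(1/r₁ − 1/r₂).
U₁ − U₂ = (8.99×10⁹ N·m²/C²)(4.13×10⁻⁶ C)(-7.92×10⁻⁶ C)(1/0.386 − 1/0.117) = 1.75 J.
v = √(2·1.75/0.0277) = 11.2 m/s.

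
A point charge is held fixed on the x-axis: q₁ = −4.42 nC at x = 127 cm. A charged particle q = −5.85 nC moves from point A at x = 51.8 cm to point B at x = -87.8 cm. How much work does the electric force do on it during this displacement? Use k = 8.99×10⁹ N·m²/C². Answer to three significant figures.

2.01×10⁻⁷ J

The work done by the electric force is W_field = −ΔU = −q(V_B − V_A) = q(V_A − V_B).
At A: distance to the source charge is 0.752 m; V_A = kq₁/r = -52.8 V.
At B: distance to the source charge is 2.15 m; V_B = kq₁/r = -18.5 V.
ΔV = V_B − V_A = 34.3 V.
W_field = −qΔV = −(-5.85×10⁻⁹ C)(34.3 V) = 2.01×10⁻⁷ J.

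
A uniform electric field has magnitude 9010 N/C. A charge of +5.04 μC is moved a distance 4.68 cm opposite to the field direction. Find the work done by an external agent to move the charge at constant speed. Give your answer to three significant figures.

2.13×10⁻³ J

The potential change for a displacement 4.68 cm opposite to the field direction is ΔV = +Ed = 422 V.
W_ext = qΔV = 2.13×10⁻³ J.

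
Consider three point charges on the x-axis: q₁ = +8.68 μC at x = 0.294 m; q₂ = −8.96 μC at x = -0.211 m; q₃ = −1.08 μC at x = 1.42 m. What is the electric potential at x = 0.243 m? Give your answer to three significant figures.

1.34×10⁶ V

The total potential is the scalar sum of each charge's contribution, V = Σ kqᵢ/rᵢ.
Distances from the field point to each charge: r₁ = 0.0510 m, r₂ = 0.454 m, r₃ = 1.18 m.
V = k[(8.68×10⁻⁶)/(0.0510) + (-8.96×10⁻⁶)/(0.454) + (-1.08×10⁻⁶)/(1.18)] = 1.34×10⁶ V.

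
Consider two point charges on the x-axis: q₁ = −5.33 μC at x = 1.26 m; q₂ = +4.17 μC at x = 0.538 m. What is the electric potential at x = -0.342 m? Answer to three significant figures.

Electric potential is a scalar, so the contributions from each charge add algebraically: V = Σ kqᵢ/rᵢ.
Distances from the field point to each charge: r₁ = 1.60 m, r₂ = 0.880 m.
V = k[(-5.33×10⁻⁶)/(1.60) + (4.17×10⁻⁶)/(0.880)] = 1.27×10⁴ V.

1.27×10⁴ V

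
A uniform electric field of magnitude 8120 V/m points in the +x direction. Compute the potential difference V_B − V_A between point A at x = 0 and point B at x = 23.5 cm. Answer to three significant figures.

-1910 V

In a uniform field, potential decreases in the direction of E: V_B − V_A = −E·Δx.
V_B − V_A = −(8120 V/m)(0.235 m) = -1910 V.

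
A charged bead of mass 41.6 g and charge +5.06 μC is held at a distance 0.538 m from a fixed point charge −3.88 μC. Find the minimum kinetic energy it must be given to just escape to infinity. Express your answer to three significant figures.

0.328 J

To just escape, total mechanical energy must reach zero at infinity: ½mv²_min + U = 0, so ½mv²_min = −U = |kQq|/r.
|U| = |kQq|/r = (8.99×10⁹ N·m²/C²)(3.88×10⁻⁶)(5.06×10⁻⁶)/(0.538) = 0.328 J.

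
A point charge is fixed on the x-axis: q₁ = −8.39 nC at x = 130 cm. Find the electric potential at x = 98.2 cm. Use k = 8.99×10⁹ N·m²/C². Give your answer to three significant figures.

-237 V

The total potential is the scalar sum of each charge's contribution, V = Σ kqᵢ/rᵢ.
V = k[(-8.39×10⁻⁹)/(0.318)] = -237 V.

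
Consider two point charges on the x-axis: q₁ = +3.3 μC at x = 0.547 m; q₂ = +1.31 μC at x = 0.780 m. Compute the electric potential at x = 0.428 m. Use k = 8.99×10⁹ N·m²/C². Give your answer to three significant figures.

Electric potential is a scalar, so the contributions from each charge add algebraically: V = Σ kqᵢ/rᵢ.
Distances from the field point to each charge: r₁ = 0.119 m, r₂ = 0.352 m.
V = k[(3.30×10⁻⁶)/(0.119) + (1.31×10⁻⁶)/(0.352)] = 2.83×10⁵ V.

2.83×10⁵ V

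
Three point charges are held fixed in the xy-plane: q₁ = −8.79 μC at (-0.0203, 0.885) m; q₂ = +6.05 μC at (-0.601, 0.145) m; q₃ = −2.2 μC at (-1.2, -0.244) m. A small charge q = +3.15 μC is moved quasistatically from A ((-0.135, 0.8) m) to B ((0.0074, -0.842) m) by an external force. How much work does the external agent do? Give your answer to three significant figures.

For quasistatic motion the external work equals the change in potential energy: W_ext = qΔV = q(V_B − V_A).
At A: distances to the source charges are 0.143 m, 0.804 m, 1.49 m; V_A = Σ kqᵢ/rᵢ = -4.99×10⁵ V.
At B: distances to the source charges are 1.73 m, 1.16 m, 1.35 m; V_B = Σ kqᵢ/rᵢ = -1.35×10⁴ V.
ΔV = V_B − V_A = 4.86×10⁵ V.
W_ext = qΔV = (3.15×10⁻⁶ C)(4.86×10⁵ V) = 1.53 J.

1.53 J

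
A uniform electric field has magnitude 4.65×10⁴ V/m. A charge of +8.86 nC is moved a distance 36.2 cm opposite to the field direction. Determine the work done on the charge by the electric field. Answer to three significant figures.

The potential change for a displacement 36.2 cm opposite to the field direction is ΔV = +Ed = 1.68×10⁴ V.
W_field = −qΔV = -1.49×10⁻⁴ J.

-1.49×10⁻⁴ J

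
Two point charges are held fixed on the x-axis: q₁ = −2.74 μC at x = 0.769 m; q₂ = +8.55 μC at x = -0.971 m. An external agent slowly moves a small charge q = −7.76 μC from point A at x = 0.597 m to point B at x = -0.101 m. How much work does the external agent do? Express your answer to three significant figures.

-1.20 J

For quasistatic motion the external work equals the change in potential energy: W_ext = qΔV = q(V_B − V_A).
At A: distances to the source charges are 0.172 m, 1.57 m; V_A = Σ kqᵢ/rᵢ = -9.42×10⁴ V.
At B: distances to the source charges are 0.870 m, 0.870 m; V_B = Σ kqᵢ/rᵢ = 6.00×10⁴ V.
ΔV = V_B − V_A = 1.54×10⁵ V.
W_ext = qΔV = (-7.76×10⁻⁶ C)(1.54×10⁵ V) = -1.20 J.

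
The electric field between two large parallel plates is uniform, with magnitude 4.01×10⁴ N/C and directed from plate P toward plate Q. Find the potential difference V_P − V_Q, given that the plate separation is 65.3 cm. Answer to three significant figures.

2.62×10⁴ V

In a uniform field, potential decreases in the direction of E: ΔV = −E·d for a displacement d parallel to E.
Going from Q to P is a displacement of 65.3 cm opposite to the field, so V_P − V_Q = +Ed = 2.62×10⁴ V.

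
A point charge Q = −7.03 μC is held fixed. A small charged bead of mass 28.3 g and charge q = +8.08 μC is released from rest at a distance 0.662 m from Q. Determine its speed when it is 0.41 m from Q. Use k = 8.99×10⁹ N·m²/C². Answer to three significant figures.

Only the electrostatic force acts, so mechanical energy is conserved: ½mv² = U₁ − U₂ = kQq(1/r₁ − 1/r₂).
U₁ − U₂ = (8.99×10⁹ N·m²/C²)(-7.03×10⁻⁶ C)(8.08×10⁻⁶ C)(1/0.662 − 1/0.410) = 0.474 J.
v = √(2·0.474/0.0283) = 5.79 m/s.

5.79 m/s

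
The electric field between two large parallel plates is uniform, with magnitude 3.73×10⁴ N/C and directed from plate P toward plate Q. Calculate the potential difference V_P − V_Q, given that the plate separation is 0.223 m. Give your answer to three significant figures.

In a uniform field, potential decreases in the direction of E: ΔV = −E·d for a displacement d parallel to E.
Going from Q to P is a displacement of 0.223 m opposite to the field, so V_P − V_Q = +Ed = 8320 V.

8320 V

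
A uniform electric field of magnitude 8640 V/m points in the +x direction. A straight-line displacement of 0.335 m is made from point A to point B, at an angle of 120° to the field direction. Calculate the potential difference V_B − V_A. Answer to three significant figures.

1450 V

Only the component of displacement along E changes the potential: ΔV = −E·d·cosθ.
ΔV = −(8640 V/m)(0.335 m)cos120° = 1450 V.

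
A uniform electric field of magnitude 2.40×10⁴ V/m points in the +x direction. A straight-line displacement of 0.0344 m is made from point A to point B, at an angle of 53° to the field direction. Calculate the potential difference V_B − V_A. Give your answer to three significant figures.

-497 V

Only the component of displacement along E changes the potential: ΔV = −E·d·cosθ.
ΔV = −(2.40×10⁴ V/m)(0.0344 m)cos53° = -497 V.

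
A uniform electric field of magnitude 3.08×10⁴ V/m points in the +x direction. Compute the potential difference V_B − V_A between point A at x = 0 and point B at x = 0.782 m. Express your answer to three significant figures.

-2.41×10⁴ V

In a uniform field, potential decreases in the direction of E: V_B − V_A = −E·Δx.
V_B − V_A = −(3.08×10⁴ V/m)(0.782 m) = -2.41×10⁴ V.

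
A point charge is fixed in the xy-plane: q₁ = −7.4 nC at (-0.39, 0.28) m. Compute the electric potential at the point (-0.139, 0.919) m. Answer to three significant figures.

-96.9 V

Electric potential is a scalar, so the contributions from each charge add algebraically: V = Σ kqᵢ/rᵢ.
Distances from the field point to each charge: r₁ = 0.687 m.
V = k[(-7.40×10⁻⁹)/(0.687)] = -96.9 V.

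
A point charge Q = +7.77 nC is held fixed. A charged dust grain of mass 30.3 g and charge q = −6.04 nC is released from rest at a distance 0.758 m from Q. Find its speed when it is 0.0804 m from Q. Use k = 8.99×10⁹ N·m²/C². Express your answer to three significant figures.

Only the electrostatic force acts, so mechanical energy is conserved: ½mv² = U₁ − U₂ = kQq(1/r₁ − 1/r₂).
U₁ − U₂ = (8.99×10⁹ N·m²/C²)(7.77×10⁻⁹ C)(-6.04×10⁻⁹ C)(1/0.758 − 1/0.0804) = 4.69×10⁻⁶ J.
v = √(2·4.69×10⁻⁶/0.0303) = 0.0176 m/s.

0.0176 m/s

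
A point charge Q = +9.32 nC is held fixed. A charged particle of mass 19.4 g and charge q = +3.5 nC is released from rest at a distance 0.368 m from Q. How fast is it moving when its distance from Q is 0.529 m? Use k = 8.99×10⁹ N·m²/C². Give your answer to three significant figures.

Only the electrostatic force acts, so mechanical energy is conserved: ½mv² = U₁ − U₂ = kQq(1/r₁ − 1/r₂).
U₁ − U₂ = (8.99×10⁹ N·m²/C²)(9.32×10⁻⁹ C)(3.50×10⁻⁹ C)(1/0.368 − 1/0.529) = 2.43×10⁻⁷ J.
v = √(2·2.43×10⁻⁷/0.0194) = 5.00×10⁻³ m/s.

5.00×10⁻³ m/s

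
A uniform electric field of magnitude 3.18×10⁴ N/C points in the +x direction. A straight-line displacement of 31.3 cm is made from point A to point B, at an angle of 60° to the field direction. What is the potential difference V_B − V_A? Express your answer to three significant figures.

-4980 V

Only the component of displacement along E changes the potential: ΔV = −E·d·cosθ.
ΔV = −(3.18×10⁴ V/m)(0.313 m)cos60° = -4980 V.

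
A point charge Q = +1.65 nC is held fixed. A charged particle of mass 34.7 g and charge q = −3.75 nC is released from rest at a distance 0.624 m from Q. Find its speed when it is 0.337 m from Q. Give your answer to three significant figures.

2.09×10⁻³ m/s

Only the electrostatic force acts, so mechanical energy is conserved: ½mv² = U₁ − U₂ = kQq(1/r₁ − 1/r₂).
U₁ − U₂ = (8.99×10⁹ N·m²/C²)(1.65×10⁻⁹ C)(-3.75×10⁻⁹ C)(1/0.624 − 1/0.337) = 7.59×10⁻⁸ J.
v = √(2·7.59×10⁻⁸/0.0347) = 2.09×10⁻³ m/s.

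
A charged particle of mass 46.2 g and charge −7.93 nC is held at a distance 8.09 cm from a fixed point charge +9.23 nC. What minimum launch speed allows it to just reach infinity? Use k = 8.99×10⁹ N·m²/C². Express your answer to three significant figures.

0.0188 m/s

To just escape, total mechanical energy must reach zero at infinity: ½mv²_min + U = 0, so ½mv²_min = −U = |kQq|/r.
|U| = |kQq|/r = (8.99×10⁹ N·m²/C²)(9.23×10⁻⁹)(7.93×10⁻⁹)/(0.0809) = 8.13×10⁻⁶ J.
v_min = √(2|U|/m) = √(2·8.13×10⁻⁶/0.0462) = 0.0188 m/s.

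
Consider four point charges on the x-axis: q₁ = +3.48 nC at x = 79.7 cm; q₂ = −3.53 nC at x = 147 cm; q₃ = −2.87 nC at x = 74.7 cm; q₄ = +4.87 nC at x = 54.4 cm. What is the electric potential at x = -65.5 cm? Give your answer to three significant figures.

24.7 V

Electric potential is a scalar, so the contributions from each charge add algebraically: V = Σ kqᵢ/rᵢ.
Distances from the field point to each charge: r₁ = 1.45 m, r₂ = 2.12 m, r₃ = 1.40 m, r₄ = 1.20 m.
V = k[(3.48×10⁻⁹)/(1.45) + (-3.53×10⁻⁹)/(2.12) + (-2.87×10⁻⁹)/(1.40) + (4.87×10⁻⁹)/(1.20)] = 24.7 V.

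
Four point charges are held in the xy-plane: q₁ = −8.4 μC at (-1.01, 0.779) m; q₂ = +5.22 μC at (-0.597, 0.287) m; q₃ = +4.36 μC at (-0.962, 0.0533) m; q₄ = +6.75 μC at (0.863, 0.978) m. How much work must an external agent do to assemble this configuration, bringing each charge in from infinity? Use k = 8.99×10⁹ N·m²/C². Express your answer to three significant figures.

-0.539 J

The assembly work is the sum of pairwise potential energies, U = Σ_{i<j} kqᵢqⱼ/rᵢⱼ.
Pair separations: r₁₂ = 0.642 m, r₁₃ = 0.727 m, r₁₄ = 1.88 m, r₂₃ = 0.433 m, r₂₄ = 1.62 m, r₃₄ = 2.05 m.
Summing all 6 pair terms gives U = -0.539 J.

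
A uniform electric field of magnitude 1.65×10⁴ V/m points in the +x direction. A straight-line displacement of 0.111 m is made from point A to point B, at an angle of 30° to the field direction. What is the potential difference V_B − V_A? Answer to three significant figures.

-1590 V

Only the component of displacement along E changes the potential: ΔV = −E·d·cosθ.
ΔV = −(1.65×10⁴ V/m)(0.111 m)cos30° = -1590 V.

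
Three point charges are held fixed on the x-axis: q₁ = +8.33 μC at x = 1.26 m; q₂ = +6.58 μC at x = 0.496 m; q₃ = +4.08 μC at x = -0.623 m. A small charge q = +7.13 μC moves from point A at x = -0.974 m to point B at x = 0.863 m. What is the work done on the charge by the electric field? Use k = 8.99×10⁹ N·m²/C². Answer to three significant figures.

-1.40 J

The work done by the electric force is W_field = −ΔU = −q(V_B − V_A) = q(V_A − V_B).
At A: distances to the source charges are 2.23 m, 1.47 m, 0.351 m; V_A = Σ kqᵢ/rᵢ = 1.78×10⁵ V.
At B: distances to the source charges are 0.397 m, 0.367 m, 1.49 m; V_B = Σ kqᵢ/rᵢ = 3.74×10⁵ V.
ΔV = V_B − V_A = 1.96×10⁵ V.
W_field = −qΔV = −(7.13×10⁻⁶ C)(1.96×10⁵ V) = -1.40 J.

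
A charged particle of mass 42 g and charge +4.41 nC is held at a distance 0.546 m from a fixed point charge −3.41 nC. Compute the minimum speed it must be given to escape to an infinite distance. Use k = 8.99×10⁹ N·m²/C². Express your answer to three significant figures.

To just escape, total mechanical energy must reach zero at infinity: ½mv²_min + U = 0, so ½mv²_min = −U = |kQq|/r.
|U| = |kQq|/r = (8.99×10⁹ N·m²/C²)(3.41×10⁻⁹)(4.41×10⁻⁹)/(0.546) = 2.48×10⁻⁷ J.
v_min = √(2|U|/m) = √(2·2.48×10⁻⁷/0.0420) = 3.43×10⁻³ m/s.

3.43×10⁻³ m/s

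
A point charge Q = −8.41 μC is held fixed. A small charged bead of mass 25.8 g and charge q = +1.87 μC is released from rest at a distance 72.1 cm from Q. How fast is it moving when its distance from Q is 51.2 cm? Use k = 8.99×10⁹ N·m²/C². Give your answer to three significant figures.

2.49 m/s

Only the electrostatic force acts, so mechanical energy is conserved: ½mv² = U₁ − U₂ = kQq(1/r₁ − 1/r₂).
U₁ − U₂ = (8.99×10⁹ N·m²/C²)(-8.41×10⁻⁶ C)(1.87×10⁻⁶ C)(1/0.721 − 1/0.512) = 0.0800 J.
v = √(2·0.0800/0.0258) = 2.49 m/s.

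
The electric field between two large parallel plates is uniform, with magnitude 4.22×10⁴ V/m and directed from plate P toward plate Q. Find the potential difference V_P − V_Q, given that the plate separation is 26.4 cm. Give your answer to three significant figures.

In a uniform field, potential decreases in the direction of E: ΔV = −E·d for a displacement d parallel to E.
Going from Q to P is a displacement of 26.4 cm opposite to the field, so V_P − V_Q = +Ed = 1.11×10⁴ V.

1.11×10⁴ V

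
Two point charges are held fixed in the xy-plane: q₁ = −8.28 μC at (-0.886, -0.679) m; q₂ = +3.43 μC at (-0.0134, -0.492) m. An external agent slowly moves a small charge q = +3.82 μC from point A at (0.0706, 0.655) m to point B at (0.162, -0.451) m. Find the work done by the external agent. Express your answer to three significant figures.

For quasistatic motion the external work equals the change in potential energy: W_ext = qΔV = q(V_B − V_A).
At A: distances to the source charges are 1.64 m, 1.15 m; V_A = Σ kqᵢ/rᵢ = -1.85×10⁴ V.
At B: distances to the source charges are 1.07 m, 0.180 m; V_B = Σ kqᵢ/rᵢ = 1.02×10⁵ V.
ΔV = V_B − V_A = 1.20×10⁵ V.
W_ext = qΔV = (3.82×10⁻⁶ C)(1.20×10⁵ V) = 0.460 J.

0.460 J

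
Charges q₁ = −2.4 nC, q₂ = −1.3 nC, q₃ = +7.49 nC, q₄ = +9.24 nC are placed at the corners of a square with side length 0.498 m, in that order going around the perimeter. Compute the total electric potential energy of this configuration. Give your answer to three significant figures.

The assembly work is the sum of pairwise potential energies, U = Σ_{i<j} kqᵢqⱼ/rᵢⱼ.
The four side pairs have separation 0.498 m and the two diagonal pairs 0.704 m.
Summing all 6 pair terms gives U = 3.47×10⁻⁷ J.

3.47×10⁻⁷ J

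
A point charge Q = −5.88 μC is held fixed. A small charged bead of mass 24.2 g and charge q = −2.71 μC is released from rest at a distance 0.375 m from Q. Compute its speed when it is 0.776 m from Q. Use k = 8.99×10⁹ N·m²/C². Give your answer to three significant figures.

4.04 m/s

Only the electrostatic force acts, so mechanical energy is conserved: ½mv² = U₁ − U₂ = kQq(1/r₁ − 1/r₂).
U₁ − U₂ = (8.99×10⁹ N·m²/C²)(-5.88×10⁻⁶ C)(-2.71×10⁻⁶ C)(1/0.375 − 1/0.776) = 0.197 J.
v = √(2·0.197/0.0242) = 4.04 m/s.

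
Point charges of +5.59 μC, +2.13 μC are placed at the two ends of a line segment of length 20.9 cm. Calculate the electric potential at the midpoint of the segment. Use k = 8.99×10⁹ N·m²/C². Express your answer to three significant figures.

The total potential is the scalar sum of each charge's contribution, V = Σ kqᵢ/rᵢ.
Each charge is 0.104 m from the midpoint.
V = k[(5.59×10⁻⁶)/(0.104) + (2.13×10⁻⁶)/(0.104)] = 6.64×10⁵ V.

6.64×10⁵ V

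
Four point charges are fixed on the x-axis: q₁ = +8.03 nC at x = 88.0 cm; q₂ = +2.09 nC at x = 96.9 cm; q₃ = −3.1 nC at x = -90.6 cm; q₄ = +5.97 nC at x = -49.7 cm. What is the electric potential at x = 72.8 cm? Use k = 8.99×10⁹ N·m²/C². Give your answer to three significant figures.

580 V

Electric potential is a scalar, so the contributions from each charge add algebraically: V = Σ kqᵢ/rᵢ.
Distances from the field point to each charge: r₁ = 0.152 m, r₂ = 0.241 m, r₃ = 1.63 m, r₄ = 1.23 m.
V = k[(8.03×10⁻⁹)/(0.152) + (2.09×10⁻⁹)/(0.241) + (-3.10×10⁻⁹)/(1.63) + (5.97×10⁻⁹)/(1.23)] = 580 V.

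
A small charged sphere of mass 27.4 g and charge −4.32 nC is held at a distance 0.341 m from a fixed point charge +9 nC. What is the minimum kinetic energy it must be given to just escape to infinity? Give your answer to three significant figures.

To just escape, total mechanical energy must reach zero at infinity: ½mv²_min + U = 0, so ½mv²_min = −U = |kQq|/r.
|U| = |kQq|/r = (8.99×10⁹ N·m²/C²)(9.00×10⁻⁹)(4.32×10⁻⁹)/(0.341) = 1.03×10⁻⁶ J.

1.03×10⁻⁶ J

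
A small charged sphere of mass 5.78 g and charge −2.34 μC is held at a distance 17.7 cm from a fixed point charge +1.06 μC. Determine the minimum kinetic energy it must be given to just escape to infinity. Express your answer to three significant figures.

0.126 J

To just escape, total mechanical energy must reach zero at infinity: ½mv²_min + U = 0, so ½mv²_min = −U = |kQq|/r.
|U| = |kQq|/r = (8.99×10⁹ N·m²/C²)(1.06×10⁻⁶)(2.34×10⁻⁶)/(0.177) = 0.126 J.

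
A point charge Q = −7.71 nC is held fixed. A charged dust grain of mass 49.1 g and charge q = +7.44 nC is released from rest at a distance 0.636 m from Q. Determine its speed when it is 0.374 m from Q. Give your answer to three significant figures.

4.81×10⁻³ m/s

Only the electrostatic force acts, so mechanical energy is conserved: ½mv² = U₁ − U₂ = kQq(1/r₁ − 1/r₂).
U₁ − U₂ = (8.99×10⁹ N·m²/C²)(-7.71×10⁻⁹ C)(7.44×10⁻⁹ C)(1/0.636 − 1/0.374) = 5.68×10⁻⁷ J.
v = √(2·5.68×10⁻⁷/0.0491) = 4.81×10⁻³ m/s.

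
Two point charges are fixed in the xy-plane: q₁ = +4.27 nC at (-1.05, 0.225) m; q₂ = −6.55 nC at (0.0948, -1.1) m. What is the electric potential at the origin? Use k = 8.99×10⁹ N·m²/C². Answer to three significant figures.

-17.6 V

Electric potential is a scalar, so the contributions from each charge add algebraically: V = Σ kqᵢ/rᵢ.
Distances from the field point to each charge: r₁ = 1.07 m, r₂ = 1.10 m.
V = k[(4.27×10⁻⁹)/(1.07) + (-6.55×10⁻⁹)/(1.10)] = -17.6 V.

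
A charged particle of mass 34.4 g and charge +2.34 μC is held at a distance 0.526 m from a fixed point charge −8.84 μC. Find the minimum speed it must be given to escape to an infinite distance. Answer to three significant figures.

To just escape, total mechanical energy must reach zero at infinity: ½mv²_min + U = 0, so ½mv²_min = −U = |kQq|/r.
|U| = |kQq|/r = (8.99×10⁹ N·m²/C²)(8.84×10⁻⁶)(2.34×10⁻⁶)/(0.526) = 0.354 J.
v_min = √(2|U|/m) = √(2·0.354/0.0344) = 4.53 m/s.

4.53 m/s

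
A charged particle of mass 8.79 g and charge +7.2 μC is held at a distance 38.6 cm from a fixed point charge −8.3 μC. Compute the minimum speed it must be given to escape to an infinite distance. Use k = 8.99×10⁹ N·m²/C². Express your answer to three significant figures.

17.8 m/s

To just escape, total mechanical energy must reach zero at infinity: ½mv²_min + U = 0, so ½mv²_min = −U = |kQq|/r.
|U| = |kQq|/r = (8.99×10⁹ N·m²/C²)(8.30×10⁻⁶)(7.20×10⁻⁶)/(0.386) = 1.39 J.
v_min = √(2|U|/m) = √(2·1.39/8.79×10⁻³) = 17.8 m/s.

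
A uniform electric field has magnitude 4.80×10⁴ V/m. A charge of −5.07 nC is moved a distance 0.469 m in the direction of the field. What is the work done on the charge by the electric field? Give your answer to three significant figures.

The potential change for a displacement 0.469 m in the direction of the field is ΔV = −Ed = -2.25×10⁴ V.
W_field = −qΔV = -1.14×10⁻⁴ J.

-1.14×10⁻⁴ J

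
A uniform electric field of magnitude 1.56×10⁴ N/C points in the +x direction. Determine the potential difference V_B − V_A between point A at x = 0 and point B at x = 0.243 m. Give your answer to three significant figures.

-3790 V

In a uniform field, potential decreases in the direction of E: V_B − V_A = −E·Δx.
V_B − V_A = −(1.56×10⁴ V/m)(0.243 m) = -3790 V.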